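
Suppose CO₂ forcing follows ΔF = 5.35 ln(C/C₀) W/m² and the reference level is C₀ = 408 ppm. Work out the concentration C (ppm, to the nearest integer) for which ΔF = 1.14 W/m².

Set 5.35 ln(C/408) = 1.14, so ln(C/408) = 1.14/5.35 = 0.21308.
Then C/408 = e^0.21308 = 1.23748, giving C = 408 × 1.23748 = 504.89 ppm.

C ≈ 505 ppm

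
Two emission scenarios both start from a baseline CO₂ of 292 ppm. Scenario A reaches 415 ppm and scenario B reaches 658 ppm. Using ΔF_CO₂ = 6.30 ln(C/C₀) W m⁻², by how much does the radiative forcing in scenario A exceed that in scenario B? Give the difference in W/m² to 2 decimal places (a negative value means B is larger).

ΔF_A = 6.30 ln(415/292) = 6.30 × 0.35152 = 2.2146 W/m².
ΔF_B = 6.30 ln(658/292) = 6.30 × 0.81245 = 5.1184 W/m².
Difference: 2.2146 − 5.1184 = -2.9038 W/m².

ΔF_A − ΔF_B = -2.90 W/m²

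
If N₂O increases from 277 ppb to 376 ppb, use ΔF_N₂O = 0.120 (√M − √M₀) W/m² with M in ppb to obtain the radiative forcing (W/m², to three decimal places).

N₂O: 0.120 × (√376 − √277) = 0.120 × (19.3907 − 16.6433) = 0.120 × 2.7474 = 0.3297 W/m².

ΔF = 0.330 W/m²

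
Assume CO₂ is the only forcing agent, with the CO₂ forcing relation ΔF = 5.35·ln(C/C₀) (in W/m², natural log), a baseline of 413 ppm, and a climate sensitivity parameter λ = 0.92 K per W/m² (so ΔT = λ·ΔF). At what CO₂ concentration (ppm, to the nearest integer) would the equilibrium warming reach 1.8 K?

Required forcing: ΔF = ΔT/λ = 1.8/0.92 = 1.9565 W/m².
Then ln(C/413) = ΔF/5.35 = 1.9565/5.35 = 0.36570.
So C = 413 × e^0.36570 = 413 × 1.44152 = 595.35 ppm.

C ≈ 595 ppm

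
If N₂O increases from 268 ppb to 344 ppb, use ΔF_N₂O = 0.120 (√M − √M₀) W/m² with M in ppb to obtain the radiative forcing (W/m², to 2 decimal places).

ΔF = 0.26 W/m²

N₂O: 0.120 × (√344 − √268) = 0.120 × (18.5472 − 16.3707) = 0.120 × 2.1765 = 0.2612 W/m².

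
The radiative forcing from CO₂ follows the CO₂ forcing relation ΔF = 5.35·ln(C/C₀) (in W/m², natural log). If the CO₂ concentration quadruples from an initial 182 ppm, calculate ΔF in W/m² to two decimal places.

ΔF = 7.42 W/m²

ΔF = 5.35 × ln(4) = 5.35 × 1.38629 = 7.4167 W/m².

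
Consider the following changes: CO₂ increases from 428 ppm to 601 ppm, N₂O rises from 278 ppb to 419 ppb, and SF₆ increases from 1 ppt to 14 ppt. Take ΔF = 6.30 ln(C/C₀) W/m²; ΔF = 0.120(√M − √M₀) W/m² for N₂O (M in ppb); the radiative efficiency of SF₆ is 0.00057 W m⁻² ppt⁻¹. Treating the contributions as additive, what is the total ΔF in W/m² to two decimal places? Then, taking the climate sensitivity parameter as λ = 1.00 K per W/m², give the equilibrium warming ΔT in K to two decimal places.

ΔF = 2.60 W/m²; ΔT = 2.60 K

CO₂: 6.30 × ln(601/428) = 6.30 × ln(1.40421) = 6.30 × 0.33947 = 2.1387 W/m².
N₂O: 0.120 × (√419 − √278) = 0.120 × (20.4695 − 16.6733) = 0.120 × 3.7962 = 0.4555 W/m².
SF₆: ΔF = 0.00057 × (14 − 1) = 0.00057 × 13 = 0.0074 W/m².
Total ΔF = 2.1387 + 0.4555 + 0.0074 = 2.6016 W/m².
ΔT = λ ΔF = 1.00 × 2.60 = 2.6000 K.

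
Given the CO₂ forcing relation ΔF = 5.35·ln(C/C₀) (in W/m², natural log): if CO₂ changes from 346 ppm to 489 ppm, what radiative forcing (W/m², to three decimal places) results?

CO₂: 5.35 × ln(489/346) = 5.35 × ln(1.41329) = 5.35 × 0.34592 = 1.8507 W/m².

ΔF = 1.851 W/m²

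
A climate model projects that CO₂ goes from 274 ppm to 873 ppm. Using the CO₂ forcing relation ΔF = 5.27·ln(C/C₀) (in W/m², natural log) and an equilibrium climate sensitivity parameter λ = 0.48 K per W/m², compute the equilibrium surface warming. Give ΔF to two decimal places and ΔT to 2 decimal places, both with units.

ΔF = 6.11 W/m²; ΔT = 2.93 K

CO₂: 5.27 × ln(873/274) = 5.27 × ln(3.18613) = 5.27 × 1.15881 = 6.1069 W/m².
ΔT = λ ΔF = 0.48 × 6.11 = 2.9328 K.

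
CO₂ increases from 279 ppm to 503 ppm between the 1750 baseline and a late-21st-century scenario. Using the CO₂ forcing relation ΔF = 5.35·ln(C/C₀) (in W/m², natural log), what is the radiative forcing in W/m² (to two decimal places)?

CO₂: 5.35 × ln(503/279) = 5.35 × ln(1.80287) = 5.35 × 0.58938 = 3.1532 W/m².

ΔF = 3.15 W/m²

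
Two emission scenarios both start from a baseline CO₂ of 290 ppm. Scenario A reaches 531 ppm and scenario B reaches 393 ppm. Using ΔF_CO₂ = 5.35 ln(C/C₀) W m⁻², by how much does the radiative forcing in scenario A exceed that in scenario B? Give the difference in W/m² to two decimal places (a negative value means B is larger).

ΔF_A − ΔF_B = 1.61 W/m²

ΔF_A = 5.35 ln(531/290) = 5.35 × 0.60488 = 3.2361 W/m².
ΔF_B = 5.35 ln(393/290) = 5.35 × 0.30393 = 1.6260 W/m².
Difference: 3.2361 − 1.6260 = 1.6101 W/m².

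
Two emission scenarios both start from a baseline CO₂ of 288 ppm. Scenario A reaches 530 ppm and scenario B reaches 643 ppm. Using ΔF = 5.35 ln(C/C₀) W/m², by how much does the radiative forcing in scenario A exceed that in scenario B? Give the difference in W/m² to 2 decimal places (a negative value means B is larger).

ΔF_A − ΔF_B = -1.03 W/m²

ΔF_A = 5.35 ln(530/288) = 5.35 × 0.60992 = 3.2631 W/m².
ΔF_B = 5.35 ln(643/288) = 5.35 × 0.80318 = 4.2970 W/m².
Difference: 3.2631 − 4.2970 = -1.0339 W/m².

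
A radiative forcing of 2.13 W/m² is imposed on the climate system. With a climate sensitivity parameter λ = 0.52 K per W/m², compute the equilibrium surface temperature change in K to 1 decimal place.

ΔT = 1.1 K

ΔT = λ ΔF = 0.52 × 2.13 = 1.1076 K.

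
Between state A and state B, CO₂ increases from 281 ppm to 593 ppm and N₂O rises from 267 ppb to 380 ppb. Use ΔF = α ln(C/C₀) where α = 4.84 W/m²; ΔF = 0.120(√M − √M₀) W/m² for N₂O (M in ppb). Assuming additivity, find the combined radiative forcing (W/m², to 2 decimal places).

CO₂: 4.84 × ln(593/281) = 4.84 × ln(2.11032) = 4.84 × 0.74684 = 3.6147 W/m².
N₂O: 0.120 × (√380 − √267) = 0.120 × (19.4936 − 16.3401) = 0.120 × 3.1535 = 0.3784 W/m².
Total ΔF = 3.6147 + 0.3784 = 3.9931 W/m².

ΔF = 3.99 W/m²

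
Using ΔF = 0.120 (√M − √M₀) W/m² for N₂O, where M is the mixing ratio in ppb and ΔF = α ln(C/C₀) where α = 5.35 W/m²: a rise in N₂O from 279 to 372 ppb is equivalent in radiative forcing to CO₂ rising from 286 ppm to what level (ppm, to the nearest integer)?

N₂O forcing: 0.120 × (√372 − √279) = 0.120 × (19.2873 − 16.7033) = 0.120 × 2.5840 = 0.31008 W/m².
Set 5.35 ln(C/286) = 0.31008: ln(C/286) = 0.31008/5.35 = 0.05796, so C = 286 × e^0.05796 = 286 × 1.05967 = 303.07 ppm.

C ≈ 303 ppm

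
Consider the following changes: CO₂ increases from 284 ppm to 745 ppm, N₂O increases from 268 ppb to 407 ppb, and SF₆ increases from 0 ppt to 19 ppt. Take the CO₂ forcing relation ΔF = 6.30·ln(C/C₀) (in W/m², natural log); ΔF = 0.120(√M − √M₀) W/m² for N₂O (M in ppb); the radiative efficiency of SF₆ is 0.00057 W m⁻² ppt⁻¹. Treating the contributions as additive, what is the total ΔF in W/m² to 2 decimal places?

ΔF = 6.54 W/m²

CO₂: 6.30 × ln(745/284) = 6.30 × ln(2.62324) = 6.30 × 0.96441 = 6.0758 W/m².
N₂O: 0.120 × (√407 − √268) = 0.120 × (20.1742 − 16.3707) = 0.120 × 3.8035 = 0.4564 W/m².
SF₆: ΔF = 0.00057 × (19 − 0) = 0.00057 × 19 = 0.0108 W/m².
Total ΔF = 6.0758 + 0.4564 + 0.0108 = 6.5430 W/m².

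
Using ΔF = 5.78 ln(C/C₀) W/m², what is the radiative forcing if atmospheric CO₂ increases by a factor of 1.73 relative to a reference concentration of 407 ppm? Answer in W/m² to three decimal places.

ΔF = 5.78 × ln(1.73) = 5.78 × 0.54812 = 3.1681 W/m².

ΔF = 3.168 W/m²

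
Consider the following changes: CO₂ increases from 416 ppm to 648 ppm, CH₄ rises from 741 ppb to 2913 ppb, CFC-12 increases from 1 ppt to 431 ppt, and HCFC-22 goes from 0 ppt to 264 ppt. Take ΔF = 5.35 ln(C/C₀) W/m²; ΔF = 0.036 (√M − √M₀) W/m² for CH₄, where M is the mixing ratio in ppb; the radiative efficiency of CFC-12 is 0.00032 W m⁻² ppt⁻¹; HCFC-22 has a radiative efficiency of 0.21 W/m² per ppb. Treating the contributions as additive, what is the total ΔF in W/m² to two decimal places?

ΔF = 3.53 W/m²

CO₂: 5.35 × ln(648/416) = 5.35 × ln(1.55769) = 5.35 × 0.44320 = 2.3711 W/m².
CH₄: 0.036 × (√2913 − √741) = 0.036 × (53.9722 − 27.2213) = 0.036 × 26.7509 = 0.9630 W/m².
CFC-12: ΔF = 0.00032 × (431 − 1) = 0.00032 × 430 = 0.1376 W/m².
HCFC-22: Δ = 264 − 0 = 264 ppt = 0.264 ppb; ΔF = 0.21 × 0.264 = 0.0554 W/m².
Total ΔF = 2.3711 + 0.9630 + 0.1376 + 0.0554 = 3.5271 W/m².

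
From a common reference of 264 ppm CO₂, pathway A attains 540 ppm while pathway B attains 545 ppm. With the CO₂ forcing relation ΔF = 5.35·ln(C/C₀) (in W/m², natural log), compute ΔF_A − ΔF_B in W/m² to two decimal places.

ΔF_A − ΔF_B = -0.05 W/m²

ΔF_A = 5.35 ln(540/264) = 5.35 × 0.71562 = 3.8286 W/m².
ΔF_B = 5.35 ln(545/264) = 5.35 × 0.72484 = 3.8779 W/m².
Difference: 3.8286 − 3.8779 = -0.0493 W/m².
(Equivalently, ΔF_A − ΔF_B = 5.35 ln(540/545) = 5.35 × -0.00922 = -0.0493 W/m².)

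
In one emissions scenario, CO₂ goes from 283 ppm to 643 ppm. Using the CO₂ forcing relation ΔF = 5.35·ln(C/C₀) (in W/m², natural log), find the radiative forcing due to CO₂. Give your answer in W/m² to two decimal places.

CO₂: 5.35 × ln(643/283) = 5.35 × ln(2.27208) = 5.35 × 0.82070 = 4.3907 W/m².

ΔF = 4.39 W/m²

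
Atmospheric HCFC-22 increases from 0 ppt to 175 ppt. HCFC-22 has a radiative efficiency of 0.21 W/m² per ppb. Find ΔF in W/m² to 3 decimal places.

HCFC-22: Δ = 175 − 0 = 175 ppt = 0.175 ppb; ΔF = 0.21 × 0.175 = 0.0368 W/m².

ΔF = 0.037 W/m²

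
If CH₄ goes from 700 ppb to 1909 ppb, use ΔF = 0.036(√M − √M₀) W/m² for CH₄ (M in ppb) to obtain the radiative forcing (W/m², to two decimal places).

ΔF = 0.62 W/m²

CH₄: 0.036 × (√1909 − √700) = 0.036 × (43.6921 − 26.4575) = 0.036 × 17.2346 = 0.6204 W/m².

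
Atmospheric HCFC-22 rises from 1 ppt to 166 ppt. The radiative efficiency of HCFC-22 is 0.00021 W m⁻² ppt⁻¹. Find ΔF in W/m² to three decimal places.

ΔF = 0.035 W/m²

HCFC-22: ΔF = 0.00021 × (166 − 1) = 0.00021 × 165 = 0.0347 W/m².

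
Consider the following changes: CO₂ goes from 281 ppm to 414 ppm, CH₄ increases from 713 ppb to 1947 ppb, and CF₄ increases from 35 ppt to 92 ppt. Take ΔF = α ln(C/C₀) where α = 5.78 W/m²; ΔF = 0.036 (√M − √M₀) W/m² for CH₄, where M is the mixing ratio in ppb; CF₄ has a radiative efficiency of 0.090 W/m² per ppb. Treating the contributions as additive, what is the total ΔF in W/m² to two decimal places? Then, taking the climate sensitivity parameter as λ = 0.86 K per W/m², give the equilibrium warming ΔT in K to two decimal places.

CO₂: 5.78 × ln(414/281) = 5.78 × ln(1.47331) = 5.78 × 0.38751 = 2.2398 W/m².
CH₄: 0.036 × (√1947 − √713) = 0.036 × (44.1248 − 26.7021) = 0.036 × 17.4227 = 0.6272 W/m².
CF₄: Δ = 92 − 35 = 57 ppt = 0.057 ppb; ΔF = 0.090 × 0.057 = 0.0051 W/m².
Total ΔF = 2.2398 + 0.6272 + 0.0051 = 2.8721 W/m².
ΔT = λ ΔF = 0.86 × 2.87 = 2.4682 K.

ΔF = 2.87 W/m²; ΔT = 2.47 K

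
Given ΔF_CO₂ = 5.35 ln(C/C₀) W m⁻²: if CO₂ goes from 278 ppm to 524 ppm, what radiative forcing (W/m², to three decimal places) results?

CO₂ absorption bands are partially saturated, so forcing scales with the logarithm of the concentration ratio.
CO₂: 5.35 × ln(524/278) = 5.35 × ln(1.88489) = 5.35 × 0.63387 = 3.3912 W/m².

ΔF = 3.391 W/m²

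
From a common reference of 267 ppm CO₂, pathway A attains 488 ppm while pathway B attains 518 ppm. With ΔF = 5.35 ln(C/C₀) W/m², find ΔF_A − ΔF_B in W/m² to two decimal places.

ΔF_A − ΔF_B = -0.32 W/m²

ΔF_A = 5.35 ln(488/267) = 5.35 × 0.60307 = 3.2264 W/m².
ΔF_B = 5.35 ln(518/267) = 5.35 × 0.66273 = 3.5456 W/m².
Difference: 3.2264 − 3.5456 = -0.3192 W/m².
(Equivalently, ΔF_A − ΔF_B = 5.35 ln(488/518) = 5.35 × -0.05966 = -0.3192 W/m².)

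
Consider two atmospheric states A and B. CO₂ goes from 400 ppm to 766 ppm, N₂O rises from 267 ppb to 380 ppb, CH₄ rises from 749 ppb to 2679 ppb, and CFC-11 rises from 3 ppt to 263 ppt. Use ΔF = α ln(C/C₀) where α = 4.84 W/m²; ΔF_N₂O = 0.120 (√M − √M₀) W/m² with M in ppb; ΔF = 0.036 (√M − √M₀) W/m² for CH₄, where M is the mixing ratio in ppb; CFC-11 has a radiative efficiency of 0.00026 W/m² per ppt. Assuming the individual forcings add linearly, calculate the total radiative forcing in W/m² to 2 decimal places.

ΔF = 4.47 W/m²

CO₂: 4.84 × ln(766/400) = 4.84 × ln(1.91500) = 4.84 × 0.64972 = 3.1446 W/m².
N₂O: 0.120 × (√380 − √267) = 0.120 × (19.4936 − 16.3401) = 0.120 × 3.1535 = 0.3784 W/m².
CH₄: 0.036 × (√2679 − √749) = 0.036 × (51.7591 − 27.3679) = 0.036 × 24.3912 = 0.8781 W/m².
CFC-11: ΔF = 0.00026 × (263 − 3) = 0.00026 × 260 = 0.0676 W/m².
Total ΔF = 3.1446 + 0.3784 + 0.8781 + 0.0676 = 4.4687 W/m².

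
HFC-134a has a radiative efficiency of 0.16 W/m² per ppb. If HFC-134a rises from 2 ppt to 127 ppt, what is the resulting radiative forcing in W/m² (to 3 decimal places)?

HFC-134a: Δ = 127 − 2 = 125 ppt = 0.125 ppb; ΔF = 0.16 × 0.125 = 0.0200 W/m².

ΔF = 0.020 W/m²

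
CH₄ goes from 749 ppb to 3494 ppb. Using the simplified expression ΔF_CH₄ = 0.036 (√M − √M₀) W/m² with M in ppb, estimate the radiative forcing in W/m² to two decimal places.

CH₄: 0.036 × (√3494 − √749) = 0.036 × (59.1101 − 27.3679) = 0.036 × 31.7422 = 1.1427 W/m².

ΔF = 1.14 W/m²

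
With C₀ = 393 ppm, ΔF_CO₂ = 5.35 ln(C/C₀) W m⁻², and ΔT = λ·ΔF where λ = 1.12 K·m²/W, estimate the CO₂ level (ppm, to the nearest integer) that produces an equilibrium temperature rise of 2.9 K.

Required forcing: ΔF = ΔT/λ = 2.9/1.12 = 2.5893 W/m².
Then ln(C/393) = ΔF/5.35 = 2.5893/5.35 = 0.48398.
So C = 393 × e^0.48398 = 393 × 1.62252 = 637.65 ppm.

C ≈ 638 ppm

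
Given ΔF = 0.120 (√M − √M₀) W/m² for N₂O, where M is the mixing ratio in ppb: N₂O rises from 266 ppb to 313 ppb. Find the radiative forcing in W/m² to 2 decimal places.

ΔF = 0.17 W/m²

N₂O: 0.120 × (√313 − √266) = 0.120 × (17.6918 − 16.3095) = 0.120 × 1.3823 = 0.1659 W/m².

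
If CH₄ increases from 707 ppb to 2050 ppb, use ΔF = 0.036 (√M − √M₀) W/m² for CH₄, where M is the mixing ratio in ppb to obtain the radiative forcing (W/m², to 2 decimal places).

CH₄: 0.036 × (√2050 − √707) = 0.036 × (45.2769 − 26.5895) = 0.036 × 18.6874 = 0.6727 W/m².

ΔF = 0.67 W/m²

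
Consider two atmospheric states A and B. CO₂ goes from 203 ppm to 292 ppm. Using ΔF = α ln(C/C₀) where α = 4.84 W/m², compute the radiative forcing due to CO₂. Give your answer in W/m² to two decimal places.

CO₂: 4.84 × ln(292/203) = 4.84 × ln(1.43842) = 4.84 × 0.36355 = 1.7596 W/m².

ΔF = 1.76 W/m²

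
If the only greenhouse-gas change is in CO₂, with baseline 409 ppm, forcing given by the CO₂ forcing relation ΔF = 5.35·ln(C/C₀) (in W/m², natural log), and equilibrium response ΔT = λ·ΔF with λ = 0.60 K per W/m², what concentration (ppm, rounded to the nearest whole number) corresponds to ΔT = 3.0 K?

C ≈ 1041 ppm

Required forcing: ΔF = ΔT/λ = 3.0/0.60 = 5.0000 W/m².
Then ln(C/409) = ΔF/5.35 = 5.0000/5.35 = 0.93458.
So C = 409 × e^0.93458 = 409 × 2.54614 = 1041.37 ppm.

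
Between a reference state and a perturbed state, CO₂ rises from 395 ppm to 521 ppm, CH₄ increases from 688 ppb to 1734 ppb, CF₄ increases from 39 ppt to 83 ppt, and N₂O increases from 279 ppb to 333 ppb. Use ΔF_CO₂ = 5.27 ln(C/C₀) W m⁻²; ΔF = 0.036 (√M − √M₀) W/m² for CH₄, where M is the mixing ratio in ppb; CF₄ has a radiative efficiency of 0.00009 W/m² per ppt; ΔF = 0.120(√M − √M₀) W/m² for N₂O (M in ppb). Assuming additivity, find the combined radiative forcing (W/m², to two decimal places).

CO₂: 5.27 × ln(521/395) = 5.27 × ln(1.31899) = 5.27 × 0.27687 = 1.4591 W/m².
CH₄: 0.036 × (√1734 − √688) = 0.036 × (41.6413 − 26.2298) = 0.036 × 15.4115 = 0.5548 W/m².
CF₄: ΔF = 0.00009 × (83 − 39) = 0.00009 × 44 = 0.0040 W/m².
N₂O: 0.120 × (√333 − √279) = 0.120 × (18.2483 − 16.7033) = 0.120 × 1.5450 = 0.1854 W/m².
Total ΔF = 1.4591 + 0.5548 + 0.0040 + 0.1854 = 2.2033 W/m².

ΔF = 2.20 W/m²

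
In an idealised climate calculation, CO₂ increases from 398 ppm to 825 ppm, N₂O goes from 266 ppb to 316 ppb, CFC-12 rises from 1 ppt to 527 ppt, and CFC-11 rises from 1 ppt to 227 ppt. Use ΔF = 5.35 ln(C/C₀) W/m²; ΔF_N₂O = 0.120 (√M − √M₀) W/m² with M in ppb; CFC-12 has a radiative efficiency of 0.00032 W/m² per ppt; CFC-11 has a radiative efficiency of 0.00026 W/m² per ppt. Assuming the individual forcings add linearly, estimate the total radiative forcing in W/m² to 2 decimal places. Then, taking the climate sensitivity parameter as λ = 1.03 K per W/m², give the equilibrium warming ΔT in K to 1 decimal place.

ΔF = 4.30 W/m²; ΔT = 4.4 K

CO₂: 5.35 × ln(825/398) = 5.35 × ln(2.07286) = 5.35 × 0.72893 = 3.8998 W/m².
N₂O: 0.120 × (√316 − √266) = 0.120 × (17.7764 − 16.3095) = 0.120 × 1.4669 = 0.1760 W/m².
CFC-12: ΔF = 0.00032 × (527 − 1) = 0.00032 × 526 = 0.1683 W/m².
CFC-11: ΔF = 0.00026 × (227 − 1) = 0.00026 × 226 = 0.0588 W/m².
Total ΔF = 3.8998 + 0.1760 + 0.1683 + 0.0588 = 4.3029 W/m².
ΔT = λ ΔF = 1.03 × 4.30 = 4.4290 K.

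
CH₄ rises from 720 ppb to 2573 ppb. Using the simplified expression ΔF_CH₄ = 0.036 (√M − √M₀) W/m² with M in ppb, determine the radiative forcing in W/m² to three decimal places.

CH₄: 0.036 × (√2573 − √720) = 0.036 × (50.7247 − 26.8328) = 0.036 × 23.8919 = 0.8601 W/m².

ΔF = 0.860 W/m²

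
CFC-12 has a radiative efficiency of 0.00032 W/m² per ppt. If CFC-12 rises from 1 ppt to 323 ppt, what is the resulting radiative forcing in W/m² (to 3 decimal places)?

ΔF = 0.103 W/m²

CFC-12: ΔF = 0.00032 × (323 − 1) = 0.00032 × 322 = 0.1030 W/m².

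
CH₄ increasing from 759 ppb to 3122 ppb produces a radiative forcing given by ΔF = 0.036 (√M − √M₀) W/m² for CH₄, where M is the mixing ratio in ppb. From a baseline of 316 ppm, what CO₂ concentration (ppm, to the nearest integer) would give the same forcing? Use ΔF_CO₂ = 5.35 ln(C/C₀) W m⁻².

C ≈ 382 ppm

CH₄ forcing: 0.036 × (√3122 − √759) = 0.036 × (55.8749 − 27.5500) = 0.036 × 28.3249 = 1.01970 W/m².
Set 5.35 ln(C/316) = 1.01970: ln(C/316) = 1.01970/5.35 = 0.19060, so C = 316 × e^0.19060 = 316 × 1.20998 = 382.35 ppm.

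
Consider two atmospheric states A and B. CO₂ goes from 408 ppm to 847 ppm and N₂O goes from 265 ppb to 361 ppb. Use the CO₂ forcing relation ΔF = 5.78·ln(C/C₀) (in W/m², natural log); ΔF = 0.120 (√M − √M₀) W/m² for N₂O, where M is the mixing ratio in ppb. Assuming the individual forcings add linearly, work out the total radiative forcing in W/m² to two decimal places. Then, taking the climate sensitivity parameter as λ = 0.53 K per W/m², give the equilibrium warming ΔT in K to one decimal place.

CO₂: 5.78 × ln(847/408) = 5.78 × ln(2.07598) = 5.78 × 0.73043 = 4.2219 W/m².
N₂O: 0.120 × (√361 − √265) = 0.120 × (19.0000 − 16.2788) = 0.120 × 2.7212 = 0.3265 W/m².
Total ΔF = 4.2219 + 0.3265 = 4.5484 W/m².
ΔT = λ ΔF = 0.53 × 4.55 = 2.4115 K.

ΔF = 4.55 W/m²; ΔT = 2.4 K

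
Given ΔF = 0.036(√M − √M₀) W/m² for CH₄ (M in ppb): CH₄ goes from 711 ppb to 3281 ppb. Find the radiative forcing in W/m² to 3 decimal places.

CH₄: 0.036 × (√3281 − √711) = 0.036 × (57.2800 − 26.6646) = 0.036 × 30.6154 = 1.1022 W/m².

ΔF = 1.102 W/m²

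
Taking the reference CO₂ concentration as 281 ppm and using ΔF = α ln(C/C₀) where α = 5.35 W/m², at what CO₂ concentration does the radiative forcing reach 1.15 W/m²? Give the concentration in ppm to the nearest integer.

Set 5.35 ln(C/281) = 1.15, so ln(C/281) = 1.15/5.35 = 0.21495.
Then C/281 = e^0.21495 = 1.23980, giving C = 281 × 1.23980 = 348.38 ppm.

C ≈ 348 ppm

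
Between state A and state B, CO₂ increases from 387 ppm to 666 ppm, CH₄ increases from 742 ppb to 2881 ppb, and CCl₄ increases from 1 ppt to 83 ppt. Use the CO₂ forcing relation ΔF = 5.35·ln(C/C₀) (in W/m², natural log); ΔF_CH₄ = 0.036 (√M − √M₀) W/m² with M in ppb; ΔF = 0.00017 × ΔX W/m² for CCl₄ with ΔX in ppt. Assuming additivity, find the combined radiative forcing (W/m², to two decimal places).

CO₂: 5.35 × ln(666/387) = 5.35 × ln(1.72093) = 5.35 × 0.54286 = 2.9043 W/m².
CH₄: 0.036 × (√2881 − √742) = 0.036 × (53.6749 − 27.2397) = 0.036 × 26.4352 = 0.9517 W/m².
CCl₄: ΔF = 0.00017 × (83 − 1) = 0.00017 × 82 = 0.0139 W/m².
Total ΔF = 2.9043 + 0.9517 + 0.0139 = 3.8699 W/m².

ΔF = 3.87 W/m²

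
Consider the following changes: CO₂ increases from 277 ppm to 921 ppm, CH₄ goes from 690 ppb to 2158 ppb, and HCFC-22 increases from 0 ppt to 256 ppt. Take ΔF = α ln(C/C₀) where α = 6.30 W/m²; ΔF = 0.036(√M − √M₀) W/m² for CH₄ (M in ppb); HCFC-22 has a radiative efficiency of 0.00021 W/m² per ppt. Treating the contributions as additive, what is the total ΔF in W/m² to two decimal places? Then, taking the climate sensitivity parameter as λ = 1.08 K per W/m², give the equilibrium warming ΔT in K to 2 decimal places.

ΔF = 8.35 W/m²; ΔT = 9.02 K

CO₂: 6.30 × ln(921/277) = 6.30 × ln(3.32491) = 6.30 × 1.20144 = 7.5691 W/m².
CH₄: 0.036 × (√2158 − √690) = 0.036 × (46.4543 − 26.2679) = 0.036 × 20.1864 = 0.7267 W/m².
HCFC-22: ΔF = 0.00021 × (256 − 0) = 0.00021 × 256 = 0.0538 W/m².
Total ΔF = 7.5691 + 0.7267 + 0.0538 = 8.3496 W/m².
ΔT = λ ΔF = 1.08 × 8.35 = 9.0180 K.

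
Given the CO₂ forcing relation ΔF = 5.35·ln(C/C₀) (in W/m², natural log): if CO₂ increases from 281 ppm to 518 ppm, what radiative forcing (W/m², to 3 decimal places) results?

ΔF = 3.272 W/m²

CO₂: 5.35 × ln(518/281) = 5.35 × ln(1.84342) = 5.35 × 0.61162 = 3.2722 W/m².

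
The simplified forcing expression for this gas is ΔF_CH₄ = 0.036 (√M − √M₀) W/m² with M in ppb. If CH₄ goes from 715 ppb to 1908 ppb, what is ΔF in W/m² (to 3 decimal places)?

ΔF = 0.610 W/m²

CH₄: 0.036 × (√1908 − √715) = 0.036 × (43.6807 − 26.7395) = 0.036 × 16.9412 = 0.6099 W/m².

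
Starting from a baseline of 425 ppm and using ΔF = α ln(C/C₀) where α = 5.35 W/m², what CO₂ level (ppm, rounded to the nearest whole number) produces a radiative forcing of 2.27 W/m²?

C ≈ 650 ppm

Set 5.35 ln(C/425) = 2.27, so ln(C/425) = 2.27/5.35 = 0.42430.
Then C/425 = e^0.42430 = 1.52852, giving C = 425 × 1.52852 = 649.62 ppm.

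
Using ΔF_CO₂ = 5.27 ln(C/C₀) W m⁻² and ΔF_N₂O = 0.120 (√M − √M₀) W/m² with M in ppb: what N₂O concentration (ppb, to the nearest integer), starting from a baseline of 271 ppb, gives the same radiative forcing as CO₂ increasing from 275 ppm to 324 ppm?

CO₂ forcing: 5.27 × ln(324/275) = 5.27 × 0.163972 = 0.86413 W/m².
Set 0.120(√M − √271) = 0.86413: √M = 0.86413/0.120 + √271 = 7.2011 + 16.4621 = 23.6632.
M = (23.6632)² = 559.95 ppb.

M ≈ 560 ppb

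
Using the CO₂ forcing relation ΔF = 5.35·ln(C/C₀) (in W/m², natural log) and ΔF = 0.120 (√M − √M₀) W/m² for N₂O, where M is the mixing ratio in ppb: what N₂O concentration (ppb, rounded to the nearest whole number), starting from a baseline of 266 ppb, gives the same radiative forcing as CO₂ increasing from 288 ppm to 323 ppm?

CO₂ forcing: 5.35 × ln(323/288) = 5.35 × 0.114692 = 0.61360 W/m².
Set 0.120(√M − √266) = 0.61360: √M = 0.61360/0.120 + √266 = 5.1133 + 16.3095 = 21.4228.
M = (21.4228)² = 458.94 ppb.

M ≈ 459 ppb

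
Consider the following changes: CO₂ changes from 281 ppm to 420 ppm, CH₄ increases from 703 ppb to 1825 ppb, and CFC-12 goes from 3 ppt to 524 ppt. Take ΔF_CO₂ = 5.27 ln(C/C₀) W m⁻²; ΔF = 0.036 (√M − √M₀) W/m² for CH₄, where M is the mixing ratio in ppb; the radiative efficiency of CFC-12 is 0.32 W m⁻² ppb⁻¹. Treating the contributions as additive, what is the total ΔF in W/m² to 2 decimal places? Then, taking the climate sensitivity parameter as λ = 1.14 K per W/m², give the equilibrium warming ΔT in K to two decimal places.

ΔF = 2.87 W/m²; ΔT = 3.27 K

CO₂: 5.27 × ln(420/281) = 5.27 × ln(1.49466) = 5.27 × 0.40190 = 2.1180 W/m².
CH₄: 0.036 × (√1825 − √703) = 0.036 × (42.7200 − 26.5141) = 0.036 × 16.2059 = 0.5834 W/m².
CFC-12: Δ = 524 − 3 = 521 ppt = 0.521 ppb; ΔF = 0.32 × 0.521 = 0.1667 W/m².
Total ΔF = 2.1180 + 0.5834 + 0.1667 = 2.8681 W/m².
ΔT = λ ΔF = 1.14 × 2.87 = 3.2718 K.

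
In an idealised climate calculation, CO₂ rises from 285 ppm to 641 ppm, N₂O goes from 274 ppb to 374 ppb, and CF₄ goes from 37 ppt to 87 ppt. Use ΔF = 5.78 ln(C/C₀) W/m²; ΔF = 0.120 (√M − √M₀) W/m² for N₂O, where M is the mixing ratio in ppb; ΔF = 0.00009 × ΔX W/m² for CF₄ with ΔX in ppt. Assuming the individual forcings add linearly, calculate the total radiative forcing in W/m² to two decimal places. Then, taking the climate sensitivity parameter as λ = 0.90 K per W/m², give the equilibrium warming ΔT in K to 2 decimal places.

ΔF = 5.02 W/m²; ΔT = 4.52 K

CO₂: 5.78 × ln(641/285) = 5.78 × ln(2.24912) = 5.78 × 0.81054 = 4.6849 W/m².
N₂O: 0.120 × (√374 − √274) = 0.120 × (19.3391 − 16.5529) = 0.120 × 2.7862 = 0.3343 W/m².
CF₄: ΔF = 0.00009 × (87 − 37) = 0.00009 × 50 = 0.0045 W/m².
Total ΔF = 4.6849 + 0.3343 + 0.0045 = 5.0237 W/m².
ΔT = λ ΔF = 0.90 × 5.02 = 4.5180 K.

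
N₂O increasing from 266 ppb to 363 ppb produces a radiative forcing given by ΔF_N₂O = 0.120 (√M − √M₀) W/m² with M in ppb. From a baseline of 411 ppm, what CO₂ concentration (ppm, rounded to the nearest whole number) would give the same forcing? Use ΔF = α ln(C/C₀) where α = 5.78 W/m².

N₂O forcing: 0.120 × (√363 − √266) = 0.120 × (19.0526 − 16.3095) = 0.120 × 2.7431 = 0.32917 W/m².
Set 5.78 ln(C/411) = 0.32917: ln(C/411) = 0.32917/5.78 = 0.05695, so C = 411 × e^0.05695 = 411 × 1.05860 = 435.08 ppm.

C ≈ 435 ppm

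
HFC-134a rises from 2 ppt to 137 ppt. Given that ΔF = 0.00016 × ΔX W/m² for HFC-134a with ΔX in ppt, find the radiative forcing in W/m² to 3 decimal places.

HFC-134a: ΔF = 0.00016 × (137 − 2) = 0.00016 × 135 = 0.0216 W/m².

ΔF = 0.022 W/m²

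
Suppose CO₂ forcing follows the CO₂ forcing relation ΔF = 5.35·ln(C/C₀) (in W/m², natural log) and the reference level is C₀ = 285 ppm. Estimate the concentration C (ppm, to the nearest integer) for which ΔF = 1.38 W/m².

Set 5.35 ln(C/285) = 1.38, so ln(C/285) = 1.38/5.35 = 0.25794.
Then C/285 = e^0.25794 = 1.29426, giving C = 285 × 1.29426 = 368.86 ppm.

C ≈ 369 ppm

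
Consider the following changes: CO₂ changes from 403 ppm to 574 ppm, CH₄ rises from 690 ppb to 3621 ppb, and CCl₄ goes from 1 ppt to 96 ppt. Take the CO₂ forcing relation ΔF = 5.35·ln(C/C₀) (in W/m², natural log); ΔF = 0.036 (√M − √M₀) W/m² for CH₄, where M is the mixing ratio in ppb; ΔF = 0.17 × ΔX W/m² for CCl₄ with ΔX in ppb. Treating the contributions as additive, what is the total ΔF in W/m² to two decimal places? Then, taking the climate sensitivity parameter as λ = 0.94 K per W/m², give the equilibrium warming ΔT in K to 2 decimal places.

CO₂: 5.35 × ln(574/403) = 5.35 × ln(1.42432) = 5.35 × 0.35369 = 1.8922 W/m².
CH₄: 0.036 × (√3621 − √690) = 0.036 × (60.1747 − 26.2679) = 0.036 × 33.9068 = 1.2206 W/m².
CCl₄: Δ = 96 − 1 = 95 ppt = 0.095 ppb; ΔF = 0.17 × 0.095 = 0.0162 W/m².
Total ΔF = 1.8922 + 1.2206 + 0.0162 = 3.1290 W/m².
ΔT = λ ΔF = 0.94 × 3.13 = 2.9422 K.

ΔF = 3.13 W/m²; ΔT = 2.94 K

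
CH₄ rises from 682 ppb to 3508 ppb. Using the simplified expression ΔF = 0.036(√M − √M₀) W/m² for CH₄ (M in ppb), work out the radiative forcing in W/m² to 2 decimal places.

CH₄: 0.036 × (√3508 − √682) = 0.036 × (59.2284 − 26.1151) = 0.036 × 33.1133 = 1.1921 W/m².

ΔF = 1.19 W/m²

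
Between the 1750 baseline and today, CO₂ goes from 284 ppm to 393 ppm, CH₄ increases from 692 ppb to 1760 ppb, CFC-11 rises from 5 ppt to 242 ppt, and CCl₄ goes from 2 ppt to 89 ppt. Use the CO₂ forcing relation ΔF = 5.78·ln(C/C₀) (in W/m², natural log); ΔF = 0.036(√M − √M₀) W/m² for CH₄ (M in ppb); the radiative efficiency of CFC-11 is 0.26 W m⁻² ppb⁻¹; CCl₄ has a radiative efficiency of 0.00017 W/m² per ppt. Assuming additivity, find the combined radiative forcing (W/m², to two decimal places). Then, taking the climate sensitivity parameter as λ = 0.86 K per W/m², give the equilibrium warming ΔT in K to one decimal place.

ΔF = 2.52 W/m²; ΔT = 2.2 K

CO₂: 5.78 × ln(393/284) = 5.78 × ln(1.38380) = 5.78 × 0.32483 = 1.8775 W/m².
CH₄: 0.036 × (√1760 − √692) = 0.036 × (41.9524 − 26.3059) = 0.036 × 15.6465 = 0.5633 W/m².
CFC-11: Δ = 242 − 5 = 237 ppt = 0.237 ppb; ΔF = 0.26 × 0.237 = 0.0616 W/m².
CCl₄: ΔF = 0.00017 × (89 − 2) = 0.00017 × 87 = 0.0148 W/m².
Total ΔF = 1.8775 + 0.5633 + 0.0616 + 0.0148 = 2.5172 W/m².
ΔT = λ ΔF = 0.86 × 2.52 = 2.1672 K.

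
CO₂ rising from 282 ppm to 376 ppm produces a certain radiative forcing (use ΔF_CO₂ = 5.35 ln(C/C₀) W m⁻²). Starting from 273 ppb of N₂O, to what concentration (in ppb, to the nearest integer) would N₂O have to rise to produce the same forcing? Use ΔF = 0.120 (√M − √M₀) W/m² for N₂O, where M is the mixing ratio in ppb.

M ≈ 861 ppb

CO₂ forcing: 5.35 × ln(376/282) = 5.35 × 0.287682 = 1.53910 W/m².
Set 0.120(√M − √273) = 1.53910: √M = 1.53910/0.120 + √273 = 12.8258 + 16.5227 = 29.3485.
M = (29.3485)² = 861.33 ppb.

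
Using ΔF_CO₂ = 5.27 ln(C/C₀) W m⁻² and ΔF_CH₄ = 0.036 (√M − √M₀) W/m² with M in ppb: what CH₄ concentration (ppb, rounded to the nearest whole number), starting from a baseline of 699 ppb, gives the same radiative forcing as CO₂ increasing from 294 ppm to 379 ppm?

M ≈ 4047 ppb

CO₂ forcing: 5.27 × ln(379/294) = 5.27 × 0.253956 = 1.33835 W/m².
Set 0.036(√M − √699) = 1.33835: √M = 1.33835/0.036 + √699 = 37.1764 + 26.4386 = 63.6150.
M = (63.6150)² = 4046.87 ppb.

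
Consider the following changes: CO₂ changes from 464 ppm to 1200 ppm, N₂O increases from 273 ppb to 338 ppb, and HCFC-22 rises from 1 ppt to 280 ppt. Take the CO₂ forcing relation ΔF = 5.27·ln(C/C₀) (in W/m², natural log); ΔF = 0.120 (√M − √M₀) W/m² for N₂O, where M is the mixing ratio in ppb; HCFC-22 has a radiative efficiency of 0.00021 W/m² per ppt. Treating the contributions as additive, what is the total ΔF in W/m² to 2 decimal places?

CO₂: 5.27 × ln(1200/464) = 5.27 × ln(2.58621) = 5.27 × 0.95019 = 5.0075 W/m².
N₂O: 0.120 × (√338 − √273) = 0.120 × (18.3848 − 16.5227) = 0.120 × 1.8621 = 0.2235 W/m².
HCFC-22: ΔF = 0.00021 × (280 − 1) = 0.00021 × 279 = 0.0586 W/m².
Total ΔF = 5.0075 + 0.2235 + 0.0586 = 5.2896 W/m².

ΔF = 5.29 W/m²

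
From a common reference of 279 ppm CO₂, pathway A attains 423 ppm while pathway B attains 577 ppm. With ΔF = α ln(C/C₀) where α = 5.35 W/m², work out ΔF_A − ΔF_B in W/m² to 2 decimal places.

ΔF_A = 5.35 ln(423/279) = 5.35 × 0.41616 = 2.2265 W/m².
ΔF_B = 5.35 ln(577/279) = 5.35 × 0.72663 = 3.8875 W/m².
Difference: 2.2265 − 3.8875 = -1.6610 W/m².
(Equivalently, ΔF_A − ΔF_B = 5.35 ln(423/577) = 5.35 × -0.31047 = -1.6610 W/m².)

ΔF_A − ΔF_B = -1.66 W/m²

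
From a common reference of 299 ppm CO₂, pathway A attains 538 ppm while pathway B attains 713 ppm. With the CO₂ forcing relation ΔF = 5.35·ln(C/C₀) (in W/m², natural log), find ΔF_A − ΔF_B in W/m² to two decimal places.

ΔF_A − ΔF_B = -1.51 W/m²

ΔF_A = 5.35 ln(538/299) = 5.35 × 0.58741 = 3.1426 W/m².
ΔF_B = 5.35 ln(713/299) = 5.35 × 0.86904 = 4.6494 W/m².
Difference: 3.1426 − 4.6494 = -1.5068 W/m².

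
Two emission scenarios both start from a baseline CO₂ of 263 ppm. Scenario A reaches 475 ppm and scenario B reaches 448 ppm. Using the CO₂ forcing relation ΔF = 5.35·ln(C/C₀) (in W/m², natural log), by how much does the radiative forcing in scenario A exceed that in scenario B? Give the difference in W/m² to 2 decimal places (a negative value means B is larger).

ΔF_A = 5.35 ln(475/263) = 5.35 × 0.59116 = 3.1627 W/m².
ΔF_B = 5.35 ln(448/263) = 5.35 × 0.53264 = 2.8496 W/m².
Difference: 3.1627 − 2.8496 = 0.3131 W/m².

ΔF_A − ΔF_B = 0.31 W/m²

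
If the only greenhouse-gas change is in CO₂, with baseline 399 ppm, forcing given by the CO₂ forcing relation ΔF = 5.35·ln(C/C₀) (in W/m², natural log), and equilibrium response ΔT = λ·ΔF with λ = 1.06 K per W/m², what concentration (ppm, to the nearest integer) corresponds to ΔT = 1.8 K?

Required forcing: ΔF = ΔT/λ = 1.8/1.06 = 1.6981 W/m².
Then ln(C/399) = ΔF/5.35 = 1.6981/5.35 = 0.31740.
So C = 399 × e^0.31740 = 399 × 1.37355 = 548.05 ppm.

C ≈ 548 ppm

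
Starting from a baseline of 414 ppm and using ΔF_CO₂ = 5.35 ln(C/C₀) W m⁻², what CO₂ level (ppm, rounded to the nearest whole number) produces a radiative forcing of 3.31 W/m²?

C ≈ 769 ppm

Set 5.35 ln(C/414) = 3.31, so ln(C/414) = 3.31/5.35 = 0.61869.
Then C/414 = e^0.61869 = 1.85649, giving C = 414 × 1.85649 = 768.59 ppm.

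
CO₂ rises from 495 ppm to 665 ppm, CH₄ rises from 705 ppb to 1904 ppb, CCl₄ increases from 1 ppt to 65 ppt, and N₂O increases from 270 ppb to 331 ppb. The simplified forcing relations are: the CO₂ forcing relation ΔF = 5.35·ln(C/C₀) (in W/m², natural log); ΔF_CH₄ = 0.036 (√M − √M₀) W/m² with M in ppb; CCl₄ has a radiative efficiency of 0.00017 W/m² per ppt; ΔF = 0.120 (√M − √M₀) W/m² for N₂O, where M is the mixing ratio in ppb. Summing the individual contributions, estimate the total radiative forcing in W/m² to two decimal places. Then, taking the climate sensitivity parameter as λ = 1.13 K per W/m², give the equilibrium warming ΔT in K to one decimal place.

ΔF = 2.42 W/m²; ΔT = 2.7 K

CO₂: 5.35 × ln(665/495) = 5.35 × ln(1.34343) = 5.35 × 0.29523 = 1.5795 W/m².
CH₄: 0.036 × (√1904 − √705) = 0.036 × (43.6348 − 26.5518) = 0.036 × 17.0830 = 0.6150 W/m².
CCl₄: ΔF = 0.00017 × (65 − 1) = 0.00017 × 64 = 0.0109 W/m².
N₂O: 0.120 × (√331 − √270) = 0.120 × (18.1934 − 16.4317) = 0.120 × 1.7617 = 0.2114 W/m².
Total ΔF = 1.5795 + 0.6150 + 0.0109 + 0.2114 = 2.4168 W/m².
ΔT = λ ΔF = 1.13 × 2.42 = 2.7346 K.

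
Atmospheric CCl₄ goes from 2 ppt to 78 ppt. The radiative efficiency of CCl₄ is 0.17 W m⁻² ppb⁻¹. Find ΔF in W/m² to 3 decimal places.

CCl₄: Δ = 78 − 2 = 76 ppt = 0.076 ppb; ΔF = 0.17 × 0.076 = 0.0129 W/m².

ΔF = 0.013 W/m²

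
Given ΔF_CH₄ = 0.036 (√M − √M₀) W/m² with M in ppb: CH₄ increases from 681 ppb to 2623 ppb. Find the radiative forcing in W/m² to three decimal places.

CH₄: 0.036 × (√2623 − √681) = 0.036 × (51.2152 − 26.0960) = 0.036 × 25.1192 = 0.9043 W/m².

ΔF = 0.904 W/m²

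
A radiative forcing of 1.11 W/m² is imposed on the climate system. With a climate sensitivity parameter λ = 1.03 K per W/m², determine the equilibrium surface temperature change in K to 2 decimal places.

ΔT = 1.14 K

ΔT = λ ΔF = 1.03 × 1.11 = 1.1433 K.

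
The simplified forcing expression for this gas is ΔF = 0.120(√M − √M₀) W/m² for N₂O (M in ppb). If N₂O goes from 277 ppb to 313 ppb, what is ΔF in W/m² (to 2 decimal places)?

ΔF = 0.13 W/m²

N₂O: 0.120 × (√313 − √277) = 0.120 × (17.6918 − 16.6433) = 0.120 × 1.0485 = 0.1258 W/m².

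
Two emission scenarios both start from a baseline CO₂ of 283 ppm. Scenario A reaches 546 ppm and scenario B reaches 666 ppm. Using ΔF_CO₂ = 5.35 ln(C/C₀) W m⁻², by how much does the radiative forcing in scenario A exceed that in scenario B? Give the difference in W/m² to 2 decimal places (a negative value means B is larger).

ΔF_A = 5.35 ln(546/283) = 5.35 × 0.65717 = 3.5159 W/m².
ΔF_B = 5.35 ln(666/283) = 5.35 × 0.85584 = 4.5787 W/m².
Difference: 3.5159 − 4.5787 = -1.0628 W/m².

ΔF_A − ΔF_B = -1.06 W/m²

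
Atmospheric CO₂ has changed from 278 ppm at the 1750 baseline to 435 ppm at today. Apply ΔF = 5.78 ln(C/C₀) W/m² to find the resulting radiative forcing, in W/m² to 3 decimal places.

ΔF = 2.588 W/m²

CO₂: 5.78 × ln(435/278) = 5.78 × ln(1.56475) = 5.78 × 0.44773 = 2.5879 W/m².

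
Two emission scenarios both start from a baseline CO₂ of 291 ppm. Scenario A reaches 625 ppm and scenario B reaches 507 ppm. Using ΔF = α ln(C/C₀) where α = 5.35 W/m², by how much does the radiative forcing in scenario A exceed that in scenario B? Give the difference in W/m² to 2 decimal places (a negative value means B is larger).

ΔF_A − ΔF_B = 1.12 W/m²

ΔF_A = 5.35 ln(625/291) = 5.35 × 0.76443 = 4.0897 W/m².
ΔF_B = 5.35 ln(507/291) = 5.35 × 0.55519 = 2.9703 W/m².
Difference: 4.0897 − 2.9703 = 1.1194 W/m².
(Equivalently, ΔF_A − ΔF_B = 5.35 ln(625/507) = 5.35 × 0.20924 = 1.1194 W/m².)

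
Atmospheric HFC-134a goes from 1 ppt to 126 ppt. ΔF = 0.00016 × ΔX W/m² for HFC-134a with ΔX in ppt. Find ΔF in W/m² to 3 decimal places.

ΔF = 0.020 W/m²

HFC-134a: ΔF = 0.00016 × (126 − 1) = 0.00016 × 125 = 0.0200 W/m².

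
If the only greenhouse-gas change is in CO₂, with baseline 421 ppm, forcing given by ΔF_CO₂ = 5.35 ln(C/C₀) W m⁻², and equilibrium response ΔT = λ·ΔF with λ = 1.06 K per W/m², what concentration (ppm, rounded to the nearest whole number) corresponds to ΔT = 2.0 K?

Required forcing: ΔF = ΔT/λ = 2.0/1.06 = 1.8868 W/m².
Then ln(C/421) = ΔF/5.35 = 1.8868/5.35 = 0.35267.
So C = 421 × e^0.35267 = 421 × 1.42286 = 599.02 ppm.

C ≈ 599 ppm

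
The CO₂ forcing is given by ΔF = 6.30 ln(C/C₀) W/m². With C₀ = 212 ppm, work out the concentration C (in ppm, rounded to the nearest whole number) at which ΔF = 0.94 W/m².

Set 6.30 ln(C/212) = 0.94, so ln(C/212) = 0.94/6.30 = 0.14921.
Then C/212 = e^0.14921 = 1.16092, giving C = 212 × 1.16092 = 246.12 ppm.

C ≈ 246 ppm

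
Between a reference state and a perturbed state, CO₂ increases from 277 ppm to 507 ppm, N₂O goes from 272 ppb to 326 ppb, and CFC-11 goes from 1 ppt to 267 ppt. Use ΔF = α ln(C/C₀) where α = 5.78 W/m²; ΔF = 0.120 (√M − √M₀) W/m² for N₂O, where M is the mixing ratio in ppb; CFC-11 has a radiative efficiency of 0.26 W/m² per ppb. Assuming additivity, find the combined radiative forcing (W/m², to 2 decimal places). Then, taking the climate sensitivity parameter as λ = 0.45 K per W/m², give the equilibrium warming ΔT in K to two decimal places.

CO₂: 5.78 × ln(507/277) = 5.78 × ln(1.83032) = 5.78 × 0.60449 = 3.4940 W/m².
N₂O: 0.120 × (√326 − √272) = 0.120 × (18.0555 − 16.4924) = 0.120 × 1.5631 = 0.1876 W/m².
CFC-11: Δ = 267 − 1 = 266 ppt = 0.266 ppb; ΔF = 0.26 × 0.266 = 0.0692 W/m².
Total ΔF = 3.4940 + 0.1876 + 0.0692 = 3.7508 W/m².
ΔT = λ ΔF = 0.45 × 3.75 = 1.6875 K.

ΔF = 3.75 W/m²; ΔT = 1.69 K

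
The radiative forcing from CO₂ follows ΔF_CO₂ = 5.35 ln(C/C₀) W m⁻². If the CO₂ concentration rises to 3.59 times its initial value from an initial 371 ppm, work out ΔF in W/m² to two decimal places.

Because the forcing depends only on the ratio C/C₀, the initial concentration does not enter.
ΔF = 5.35 × ln(3.59) = 5.35 × 1.27815 = 6.8381 W/m².

ΔF = 6.84 W/m²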